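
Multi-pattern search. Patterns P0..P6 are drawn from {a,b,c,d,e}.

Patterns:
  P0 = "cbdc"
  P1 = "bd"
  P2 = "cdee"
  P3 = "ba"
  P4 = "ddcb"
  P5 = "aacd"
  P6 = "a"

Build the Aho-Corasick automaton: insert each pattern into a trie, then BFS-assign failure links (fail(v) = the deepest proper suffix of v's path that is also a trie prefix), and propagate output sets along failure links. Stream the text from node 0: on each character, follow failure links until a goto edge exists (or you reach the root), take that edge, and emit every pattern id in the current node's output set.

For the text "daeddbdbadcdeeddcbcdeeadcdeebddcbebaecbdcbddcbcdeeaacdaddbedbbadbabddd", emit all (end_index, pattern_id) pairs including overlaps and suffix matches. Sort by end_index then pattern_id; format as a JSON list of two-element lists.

Build:
Trie (insert patterns):
  0='ε' goto a→15 b→5 c→1 d→11
  1='c' goto b→2 d→7
  2='cb' goto d→3
  3='cbd' goto c→4
  4='cbdc' goto ·  ←P0
  5='b' goto a→10 d→6
  6='bd' goto ·  ←P1
  7='cd' goto e→8
  8='cde' goto e→9
  9='cdee' goto ·  ←P2
  10='ba' goto ·  ←P3
  11='d' goto d→12
  12='dd' goto c→13
  13='ddc' goto b→14
  14='ddcb' goto ·  ←P4
  15='a' goto a→16  ←P6
  16='aa' goto c→17
  17='aac' goto d→18
  18='aacd' goto ·  ←P5

Failure links (BFS by depth):
  fail(1) 'c': from fail(0)=0 chase 'c': 0 ⇒ 0;  out=∅∪out(0)=∅
  fail(5) 'b': from fail(0)=0 chase 'b': 0 ⇒ 0;  out=∅∪out(0)=∅
  fail(11) 'd': from fail(0)=0 chase 'd': 0 ⇒ 0;  out=∅∪out(0)=∅
  fail(15) 'a': from fail(0)=0 chase 'a': 0 ⇒ 0;  out={6}∪out(0)={6}
  fail(2) 'cb': from fail(1)=0 chase 'b': 0 ⇒ 5;  out=∅∪out(5)=∅
  fail(6) 'bd': from fail(5)=0 chase 'd': 0 ⇒ 11;  out={1}∪out(11)={1}
  fail(7) 'cd': from fail(1)=0 chase 'd': 0 ⇒ 11;  out=∅∪out(11)=∅
  fail(10) 'ba': from fail(5)=0 chase 'a': 0 ⇒ 15;  out={3}∪out(15)={3,6}
  fail(12) 'dd': from fail(11)=0 chase 'd': 0 ⇒ 11;  out=∅∪out(11)=∅
  fail(16) 'aa': from fail(15)=0 chase 'a': 0 ⇒ 15;  out=∅∪out(15)={6}
  fail(3) 'cbd': from fail(2)=5 chase 'd': 5 ⇒ 6;  out=∅∪out(6)={1}
  fail(8) 'cde': from fail(7)=11 chase 'e': 11→0 ⇒ 0;  out=∅∪out(0)=∅
  fail(13) 'ddc': from fail(12)=11 chase 'c': 11→0 ⇒ 1;  out=∅∪out(1)=∅
  fail(17) 'aac': from fail(16)=15 chase 'c': 15→0 ⇒ 1;  out=∅∪out(1)=∅
  fail(4) 'cbdc': from fail(3)=6 chase 'c': 6→11→0 ⇒ 1;  out={0}∪out(1)={0}
  fail(9) 'cdee': from fail(8)=0 chase 'e': 0 ⇒ 0;  out={2}∪out(0)={2}
  fail(14) 'ddcb': from fail(13)=1 chase 'b': 1 ⇒ 2;  out={4}∪out(2)={4}
  fail(18) 'aacd': from fail(17)=1 chase 'd': 1 ⇒ 7;  out={5}∪out(7)={5}

Run:
[0] read 'd'  n0⇒n11
[1] read 'a'  n11⇒n15 (via fail)  emit P6@[1:1]
[2] read 'e'  n15⇒n0 (via fail)
[3] read 'd'  n0⇒n11
[4] read 'd'  n11⇒n12
[5] read 'b'  n12⇒n5 (via fail)
[6] read 'd'  n5⇒n6  emit P1@[5:6]
[7] read 'b'  n6⇒n5 (via fail)
[8] read 'a'  n5⇒n10  emit P3@[7:8],P6@[8:8]
[9] read 'd'  n10⇒n11 (via fail)
[10] read 'c'  n11⇒n1 (via fail)
[11] read 'd'  n1⇒n7
[12] read 'e'  n7⇒n8
[13] read 'e'  n8⇒n9  emit P2@[10:13]
[14] read 'd'  n9⇒n11 (via fail)
[15] read 'd'  n11⇒n12
[16] read 'c'  n12⇒n13
[17] read 'b'  n13⇒n14  emit P4@[14:17]
[18] read 'c'  n14⇒n1 (via fail)
[19] read 'd'  n1⇒n7
[20] read 'e'  n7⇒n8
[21] read 'e'  n8⇒n9  emit P2@[18:21]
[22] read 'a'  n9⇒n15 (via fail)  emit P6@[22:22]
[23] read 'd'  n15⇒n11 (via fail)
[24] read 'c'  n11⇒n1 (via fail)
[25] read 'd'  n1⇒n7
[26] read 'e'  n7⇒n8
[27] read 'e'  n8⇒n9  emit P2@[24:27]
[28] read 'b'  n9⇒n5 (via fail)
[29] read 'd'  n5⇒n6  emit P1@[28:29]
[30] read 'd'  n6⇒n12 (via fail)
[31] read 'c'  n12⇒n13
[32] read 'b'  n13⇒n14  emit P4@[29:32]
[33] read 'e'  n14⇒n0 (via fail)
[34] read 'b'  n0⇒n5
[35] read 'a'  n5⇒n10  emit P3@[34:35],P6@[35:35]
[36] read 'e'  n10⇒n0 (via fail)
[37] read 'c'  n0⇒n1
[38] read 'b'  n1⇒n2
[39] read 'd'  n2⇒n3  emit P1@[38:39]
[40] read 'c'  n3⇒n4  emit P0@[37:40]
[41] read 'b'  n4⇒n2 (via fail)
[42] read 'd'  n2⇒n3  emit P1@[41:42]
[43] read 'd'  n3⇒n12 (via fail)
[44] read 'c'  n12⇒n13
[45] read 'b'  n13⇒n14  emit P4@[42:45]
[46] read 'c'  n14⇒n1 (via fail)
[47] read 'd'  n1⇒n7
[48] read 'e'  n7⇒n8
[49] read 'e'  n8⇒n9  emit P2@[46:49]
[50] read 'a'  n9⇒n15 (via fail)  emit P6@[50:50]
[51] read 'a'  n15⇒n16  emit P6@[51:51]
[52] read 'c'  n16⇒n17
[53] read 'd'  n17⇒n18  emit P5@[50:53]
[54] read 'a'  n18⇒n15 (via fail)  emit P6@[54:54]
[55] read 'd'  n15⇒n11 (via fail)
[56] read 'd'  n11⇒n12
[57] read 'b'  n12⇒n5 (via fail)
[58] read 'e'  n5⇒n0 (via fail)
[59] read 'd'  n0⇒n11
[60] read 'b'  n11⇒n5 (via fail)
[61] read 'b'  n5⇒n5 (via fail)
[62] read 'a'  n5⇒n10  emit P3@[61:62],P6@[62:62]
[63] read 'd'  n10⇒n11 (via fail)
[64] read 'b'  n11⇒n5 (via fail)
[65] read 'a'  n5⇒n10  emit P3@[64:65],P6@[65:65]
[66] read 'b'  n10⇒n5 (via fail)
[67] read 'd'  n5⇒n6  emit P1@[66:67]
[68] read 'd'  n6⇒n12 (via fail)
[69] read 'd'  n12⇒n12 (via fail)

All matches (sorted): [[1,6],[6,1],[8,3],[8,6],[13,2],[17,4],[21,2],[22,6],[27,2],[29,1],[32,4],[35,3],[35,6],[39,1],[40,0],[42,1],[45,4],[49,2],[50,6],[51,6],[53,5],[54,6],[62,3],[62,6],[65,3],[65,6],[67,1]]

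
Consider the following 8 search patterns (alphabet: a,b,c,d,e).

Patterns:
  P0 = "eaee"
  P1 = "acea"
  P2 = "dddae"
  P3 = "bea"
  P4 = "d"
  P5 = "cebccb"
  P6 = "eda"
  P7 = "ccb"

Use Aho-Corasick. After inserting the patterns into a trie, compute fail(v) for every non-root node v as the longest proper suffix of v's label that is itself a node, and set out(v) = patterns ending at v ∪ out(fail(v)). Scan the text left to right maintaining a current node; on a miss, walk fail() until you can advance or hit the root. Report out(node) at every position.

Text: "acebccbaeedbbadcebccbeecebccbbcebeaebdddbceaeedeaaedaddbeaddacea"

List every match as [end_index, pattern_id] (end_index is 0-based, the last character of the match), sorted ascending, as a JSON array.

Construct AC machine:
Trie nodes:
  n0 'ε': a→5 b→14 c→17 d→9 e→1
  n1 'e': a→2 d→23
  n2 'ea': e→3
  n3 'eae': e→4
  n4 'eaee': ·  ←P0
  n5 'a': c→6
  n6 'ac': e→7
  n7 'ace': a→8
  n8 'acea': ·  ←P1
  n9 'd': d→10  ←P4
  n10 'dd': d→11
  n11 'ddd': a→12
  n12 'ddda': e→13
  n13 'dddae': ·  ←P2
  n14 'b': e→15
  n15 'be': a→16
  n16 'bea': ·  ←P3
  n17 'c': c→25 e→18
  n18 'ce': b→19
  n19 'ceb': c→20
  n20 'cebc': c→21
  n21 'cebcc': b→22
  n22 'cebccb': ·  ←P5
  n23 'ed': a→24
  n24 'eda': ·  ←P6
  n25 'cc': b→26
  n26 'ccb': ·  ←P7

Failure links (BFS by depth):
  n1('e'): parent n0 fail=0; on 'e' 0 → fail=0;  out ∅∪∅=∅
  n5('a'): parent n0 fail=0; on 'a' 0 → fail=0;  out ∅∪∅=∅
  n9('d'): parent n0 fail=0; on 'd' 0 → fail=0;  out {4}∪∅={4}
  n14('b'): parent n0 fail=0; on 'b' 0 → fail=0;  out ∅∪∅=∅
  n17('c'): parent n0 fail=0; on 'c' 0 → fail=0;  out ∅∪∅=∅
  n2('ea'): parent n1 fail=0; on 'a' 0 → fail=5;  out ∅∪∅=∅
  n6('ac'): parent n5 fail=0; on 'c' 0 → fail=17;  out ∅∪∅=∅
  n10('dd'): parent n9 fail=0; on 'd' 0 → fail=9;  out ∅∪{4}={4}
  n15('be'): parent n14 fail=0; on 'e' 0 → fail=1;  out ∅∪∅=∅
  n18('ce'): parent n17 fail=0; on 'e' 0 → fail=1;  out ∅∪∅=∅
  n23('ed'): parent n1 fail=0; on 'd' 0 → fail=9;  out ∅∪{4}={4}
  n25('cc'): parent n17 fail=0; on 'c' 0 → fail=17;  out ∅∪∅=∅
  n3('eae'): parent n2 fail=5; on 'e' 5→0 → fail=1;  out ∅∪∅=∅
  n7('ace'): parent n6 fail=17; on 'e' 17 → fail=18;  out ∅∪∅=∅
  n11('ddd'): parent n10 fail=9; on 'd' 9 → fail=10;  out ∅∪{4}={4}
  n16('bea'): parent n15 fail=1; on 'a' 1 → fail=2;  out {3}∪∅={3}
  n19('ceb'): parent n18 fail=1; on 'b' 1→0 → fail=14;  out ∅∪∅=∅
  n24('eda'): parent n23 fail=9; on 'a' 9→0 → fail=5;  out {6}∪∅={6}
  n26('ccb'): parent n25 fail=17; on 'b' 17→0 → fail=14;  out {7}∪∅={7}
  n4('eaee'): parent n3 fail=1; on 'e' 1→0 → fail=1;  out {0}∪∅={0}
  n8('acea'): parent n7 fail=18; on 'a' 18→1 → fail=2;  out {1}∪∅={1}
  n12('ddda'): parent n11 fail=10; on 'a' 10→9→0 → fail=5;  out ∅∪∅=∅
  n20('cebc'): parent n19 fail=14; on 'c' 14→0 → fail=17;  out ∅∪∅=∅
  n13('dddae'): parent n12 fail=5; on 'e' 5→0 → fail=1;  out {2}∪∅={2}
  n21('cebcc'): parent n20 fail=17; on 'c' 17 → fail=25;  out ∅∪∅=∅
  n22('cebccb'): parent n21 fail=25; on 'b' 25 → fail=26;  out {5}∪{7}={5,7}

Run:
[0] read 'a'  n0⇒n5
[1] read 'c'  n5⇒n6
[2] read 'e'  n6⇒n7
[3] read 'b'  n7⇒n19 (fail-walked)
[4] read 'c'  n19⇒n20
[5] read 'c'  n20⇒n21
[6] read 'b'  n21⇒n22  → match P5@[1:6],P7@[4:6]
[7] read 'a'  n22⇒n5 (fail-walked)
[8] read 'e'  n5⇒n1 (fail-walked)
[9] read 'e'  n1⇒n1 (fail-walked)
[10] read 'd'  n1⇒n23  → match P4@[10:10]
[11] read 'b'  n23⇒n14 (fail-walked)
[12] read 'b'  n14⇒n14 (fail-walked)
[13] read 'a'  n14⇒n5 (fail-walked)
[14] read 'd'  n5⇒n9 (fail-walked)  → match P4@[14:14]
[15] read 'c'  n9⇒n17 (fail-walked)
[16] read 'e'  n17⇒n18
[17] read 'b'  n18⇒n19
[18] read 'c'  n19⇒n20
[19] read 'c'  n20⇒n21
[20] read 'b'  n21⇒n22  → match P5@[15:20],P7@[18:20]
[21] read 'e'  n22⇒n15 (fail-walked)
[22] read 'e'  n15⇒n1 (fail-walked)
[23] read 'c'  n1⇒n17 (fail-walked)
[24] read 'e'  n17⇒n18
[25] read 'b'  n18⇒n19
[26] read 'c'  n19⇒n20
[27] read 'c'  n20⇒n21
[28] read 'b'  n21⇒n22  → match P5@[23:28],P7@[26:28]
[29] read 'b'  n22⇒n14 (fail-walked)
[30] read 'c'  n14⇒n17 (fail-walked)
[31] read 'e'  n17⇒n18
[32] read 'b'  n18⇒n19
[33] read 'e'  n19⇒n15 (fail-walked)
[34] read 'a'  n15⇒n16  → match P3@[32:34]
[35] read 'e'  n16⇒n3 (fail-walked)
[36] read 'b'  n3⇒n14 (fail-walked)
[37] read 'd'  n14⇒n9 (fail-walked)  → match P4@[37:37]
[38] read 'd'  n9⇒n10  → match P4@[38:38]
[39] read 'd'  n10⇒n11  → match P4@[39:39]
[40] read 'b'  n11⇒n14 (fail-walked)
[41] read 'c'  n14⇒n17 (fail-walked)
[42] read 'e'  n17⇒n18
[43] read 'a'  n18⇒n2 (fail-walked)
[44] read 'e'  n2⇒n3
[45] read 'e'  n3⇒n4  → match P0@[42:45]
[46] read 'd'  n4⇒n23 (fail-walked)  → match P4@[46:46]
[47] read 'e'  n23⇒n1 (fail-walked)
[48] read 'a'  n1⇒n2
[49] read 'a'  n2⇒n5 (fail-walked)
[50] read 'e'  n5⇒n1 (fail-walked)
[51] read 'd'  n1⇒n23  → match P4@[51:51]
[52] read 'a'  n23⇒n24  → match P6@[50:52]
[53] read 'd'  n24⇒n9 (fail-walked)  → match P4@[53:53]
[54] read 'd'  n9⇒n10  → match P4@[54:54]
[55] read 'b'  n10⇒n14 (fail-walked)
[56] read 'e'  n14⇒n15
[57] read 'a'  n15⇒n16  → match P3@[55:57]
[58] read 'd'  n16⇒n9 (fail-walked)  → match P4@[58:58]
[59] read 'd'  n9⇒n10  → match P4@[59:59]
[60] read 'a'  n10⇒n5 (fail-walked)
[61] read 'c'  n5⇒n6
[62] read 'e'  n6⇒n7
[63] read 'a'  n7⇒n8  → match P1@[60:63]

Matches: [[6,5],[6,7],[10,4],[14,4],[20,5],[20,7],[28,5],[28,7],[34,3],[37,4],[38,4],[39,4],[45,0],[46,4],[51,4],[52,6],[53,4],[54,4],[57,3],[58,4],[59,4],[63,1]]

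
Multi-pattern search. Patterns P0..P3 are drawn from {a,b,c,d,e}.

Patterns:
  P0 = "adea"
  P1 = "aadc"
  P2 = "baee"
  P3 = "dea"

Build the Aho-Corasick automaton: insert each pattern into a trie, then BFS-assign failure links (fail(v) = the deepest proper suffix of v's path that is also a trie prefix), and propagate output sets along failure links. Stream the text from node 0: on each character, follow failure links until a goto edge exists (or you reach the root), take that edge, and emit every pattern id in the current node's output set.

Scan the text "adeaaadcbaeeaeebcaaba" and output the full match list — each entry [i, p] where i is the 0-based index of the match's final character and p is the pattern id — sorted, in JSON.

Build automaton:
Trie (insert patterns):
  n0 'ε': a→1 b→8 d→12
  n1 'a': a→5 d→2
  n2 'ad': e→3
  n3 'ade': a→4
  n4 'adea': ·  ←P0
  n5 'aa': d→6
  n6 'aad': c→7
  n7 'aadc': ·  ←P1
  n8 'b': a→9
  n9 'ba': e→10
  n10 'bae': e→11
  n11 'baee': ·  ←P2
  n12 'd': e→13
  n13 'de': a→14
  n14 'dea': ·  ←P3

Failure links (BFS by depth):
  fail(1) 'a': from fail(0)=0 chase 'a': 0 ⇒ 0;  out=∅∪out(0)=∅
  fail(8) 'b': from fail(0)=0 chase 'b': 0 ⇒ 0;  out=∅∪out(0)=∅
  fail(12) 'd': from fail(0)=0 chase 'd': 0 ⇒ 0;  out=∅∪out(0)=∅
  fail(2) 'ad': from fail(1)=0 chase 'd': 0 ⇒ 12;  out=∅∪out(12)=∅
  fail(5) 'aa': from fail(1)=0 chase 'a': 0 ⇒ 1;  out=∅∪out(1)=∅
  fail(9) 'ba': from fail(8)=0 chase 'a': 0 ⇒ 1;  out=∅∪out(1)=∅
  fail(13) 'de': from fail(12)=0 chase 'e': 0 ⇒ 0;  out=∅∪out(0)=∅
  fail(3) 'ade': from fail(2)=12 chase 'e': 12 ⇒ 13;  out=∅∪out(13)=∅
  fail(6) 'aad': from fail(5)=1 chase 'd': 1 ⇒ 2;  out=∅∪out(2)=∅
  fail(10) 'bae': from fail(9)=1 chase 'e': 1→0 ⇒ 0;  out=∅∪out(0)=∅
  fail(14) 'dea': from fail(13)=0 chase 'a': 0 ⇒ 1;  out={3}∪out(1)={3}
  fail(4) 'adea': from fail(3)=13 chase 'a': 13 ⇒ 14;  out={0}∪out(14)={0,3}
  fail(7) 'aadc': from fail(6)=2 chase 'c': 2→12→0 ⇒ 0;  out={1}∪out(0)={1}
  fail(11) 'baee': from fail(10)=0 chase 'e': 0 ⇒ 0;  out={2}∪out(0)={2}

Run:
pos 0 'a': at 1
pos 1 'd': at 2
pos 2 'e': at 3
pos 3 'a': at 4  emit P0@[0:3],P3@[1:3]
pos 4 'a': at 5 (via fail)
pos 5 'a': at 5 (via fail)
pos 6 'd': at 6
pos 7 'c': at 7  emit P1@[4:7]
pos 8 'b': at 8 (via fail)
pos 9 'a': at 9
pos 10 'e': at 10
pos 11 'e': at 11  emit P2@[8:11]
pos 12 'a': at 1 (via fail)
pos 13 'e': at 0 (via fail)
pos 14 'e': at 0
pos 15 'b': at 8
pos 16 'c': at 0 (via fail)
pos 17 'a': at 1
pos 18 'a': at 5
pos 19 'b': at 8 (via fail)
pos 20 'a': at 9

Matches: [[3,0],[3,3],[7,1],[11,2]]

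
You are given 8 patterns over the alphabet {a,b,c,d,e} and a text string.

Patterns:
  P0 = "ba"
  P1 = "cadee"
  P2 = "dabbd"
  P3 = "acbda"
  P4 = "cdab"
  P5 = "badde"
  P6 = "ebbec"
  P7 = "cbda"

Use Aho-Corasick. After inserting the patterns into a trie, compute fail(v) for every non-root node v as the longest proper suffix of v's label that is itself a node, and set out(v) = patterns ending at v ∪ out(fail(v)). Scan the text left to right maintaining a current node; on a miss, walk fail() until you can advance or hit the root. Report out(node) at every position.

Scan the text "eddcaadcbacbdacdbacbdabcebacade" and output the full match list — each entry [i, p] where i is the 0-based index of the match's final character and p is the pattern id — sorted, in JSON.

Build:
Trie nodes:
  0='ε' goto a→13 b→1 c→3 d→8 e→24
  1='b' goto a→2
  2='ba' goto d→21  ←P0
  3='c' goto a→4 b→29 d→18
  4='ca' goto d→5
  5='cad' goto e→6
  6='cade' goto e→7
  7='cadee' goto ·  ←P1
  8='d' goto a→9
  9='da' goto b→10
  10='dab' goto b→11
  11='dabb' goto d→12
  12='dabbd' goto ·  ←P2
  13='a' goto c→14
  14='ac' goto b→15
  15='acb' goto d→16
  16='acbd' goto a→17
  17='acbda' goto ·  ←P3
  18='cd' goto a→19
  19='cda' goto b→20
  20='cdab' goto ·  ←P4
  21='bad' goto d→22
  22='badd' goto e→23
  23='badde' goto ·  ←P5
  24='e' goto b→25
  25='eb' goto b→26
  26='ebb' goto e→27
  27='ebbe' goto c→28
  28='ebbec' goto ·  ←P6
  29='cb' goto d→30
  30='cbd' goto a→31
  31='cbda' goto ·  ←P7

BFS fail/out derivation:
  n1('b'): parent n0 fail=0; on 'b' 0 → fail=0;  out ∅∪∅=∅
  n3('c'): parent n0 fail=0; on 'c' 0 → fail=0;  out ∅∪∅=∅
  n8('d'): parent n0 fail=0; on 'd' 0 → fail=0;  out ∅∪∅=∅
  n13('a'): parent n0 fail=0; on 'a' 0 → fail=0;  out ∅∪∅=∅
  n24('e'): parent n0 fail=0; on 'e' 0 → fail=0;  out ∅∪∅=∅
  n2('ba'): parent n1 fail=0; on 'a' 0 → fail=13;  out {0}∪∅={0}
  n4('ca'): parent n3 fail=0; on 'a' 0 → fail=13;  out ∅∪∅=∅
  n9('da'): parent n8 fail=0; on 'a' 0 → fail=13;  out ∅∪∅=∅
  n14('ac'): parent n13 fail=0; on 'c' 0 → fail=3;  out ∅∪∅=∅
  n18('cd'): parent n3 fail=0; on 'd' 0 → fail=8;  out ∅∪∅=∅
  n25('eb'): parent n24 fail=0; on 'b' 0 → fail=1;  out ∅∪∅=∅
  n29('cb'): parent n3 fail=0; on 'b' 0 → fail=1;  out ∅∪∅=∅
  n5('cad'): parent n4 fail=13; on 'd' 13→0 → fail=8;  out ∅∪∅=∅
  n10('dab'): parent n9 fail=13; on 'b' 13→0 → fail=1;  out ∅∪∅=∅
  n15('acb'): parent n14 fail=3; on 'b' 3 → fail=29;  out ∅∪∅=∅
  n19('cda'): parent n18 fail=8; on 'a' 8 → fail=9;  out ∅∪∅=∅
  n21('bad'): parent n2 fail=13; on 'd' 13→0 → fail=8;  out ∅∪∅=∅
  n26('ebb'): parent n25 fail=1; on 'b' 1→0 → fail=1;  out ∅∪∅=∅
  n30('cbd'): parent n29 fail=1; on 'd' 1→0 → fail=8;  out ∅∪∅=∅
  n6('cade'): parent n5 fail=8; on 'e' 8→0 → fail=24;  out ∅∪∅=∅
  n11('dabb'): parent n10 fail=1; on 'b' 1→0 → fail=1;  out ∅∪∅=∅
  n16('acbd'): parent n15 fail=29; on 'd' 29 → fail=30;  out ∅∪∅=∅
  n20('cdab'): parent n19 fail=9; on 'b' 9 → fail=10;  out {4}∪∅={4}
  n22('badd'): parent n21 fail=8; on 'd' 8→0 → fail=8;  out ∅∪∅=∅
  n27('ebbe'): parent n26 fail=1; on 'e' 1→0 → fail=24;  out ∅∪∅=∅
  n31('cbda'): parent n30 fail=8; on 'a' 8 → fail=9;  out {7}∪∅={7}
  n7('cadee'): parent n6 fail=24; on 'e' 24→0 → fail=24;  out {1}∪∅={1}
  n12('dabbd'): parent n11 fail=1; on 'd' 1→0 → fail=8;  out {2}∪∅={2}
  n17('acbda'): parent n16 fail=30; on 'a' 30 → fail=31;  out {3}∪{7}={3,7}
  n23('badde'): parent n22 fail=8; on 'e' 8→0 → fail=24;  out {5}∪∅={5}
  n28('ebbec'): parent n27 fail=24; on 'c' 24→0 → fail=3;  out {6}∪∅={6}

Text stream:
pos 0 'e': at 24
pos 1 'd': at 8 (fail-walked)
pos 2 'd': at 8 (fail-walked)
pos 3 'c': at 3 (fail-walked)
pos 4 'a': at 4
pos 5 'a': at 13 (fail-walked)
pos 6 'd': at 8 (fail-walked)
pos 7 'c': at 3 (fail-walked)
pos 8 'b': at 29
pos 9 'a': at 2 (fail-walked)  ** P0@[8:9]
pos 10 'c': at 14 (fail-walked)
pos 11 'b': at 15
pos 12 'd': at 16
pos 13 'a': at 17  ** P3@[9:13],P7@[10:13]
pos 14 'c': at 14 (fail-walked)
pos 15 'd': at 18 (fail-walked)
pos 16 'b': at 1 (fail-walked)
pos 17 'a': at 2  ** P0@[16:17]
pos 18 'c': at 14 (fail-walked)
pos 19 'b': at 15
pos 20 'd': at 16
pos 21 'a': at 17  ** P3@[17:21],P7@[18:21]
pos 22 'b': at 10 (fail-walked)
pos 23 'c': at 3 (fail-walked)
pos 24 'e': at 24 (fail-walked)
pos 25 'b': at 25
pos 26 'a': at 2 (fail-walked)  ** P0@[25:26]
pos 27 'c': at 14 (fail-walked)
pos 28 'a': at 4 (fail-walked)
pos 29 'd': at 5
pos 30 'e': at 6

All matches (sorted): [[9,0],[13,3],[13,7],[17,0],[21,3],[21,7],[26,0]]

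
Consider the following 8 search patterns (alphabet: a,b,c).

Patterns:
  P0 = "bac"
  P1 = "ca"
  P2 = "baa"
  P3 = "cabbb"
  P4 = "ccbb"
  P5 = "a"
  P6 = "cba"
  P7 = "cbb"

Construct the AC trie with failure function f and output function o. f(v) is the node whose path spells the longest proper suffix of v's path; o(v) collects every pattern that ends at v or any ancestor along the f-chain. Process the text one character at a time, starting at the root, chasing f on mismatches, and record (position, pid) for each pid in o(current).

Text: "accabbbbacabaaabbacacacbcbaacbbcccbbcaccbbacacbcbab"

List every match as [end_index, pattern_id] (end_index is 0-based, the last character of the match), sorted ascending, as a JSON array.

Build automaton:
Trie nodes:
  n0 'ε': a→13 b→1 c→4
  n1 'b': a→2
  n2 'ba': a→6 c→3
  n3 'bac': ·  ←P0
  n4 'c': a→5 b→14 c→10
  n5 'ca': b→7  ←P1
  n6 'baa': ·  ←P2
  n7 'cab': b→8
  n8 'cabb': b→9
  n9 'cabbb': ·  ←P3
  n10 'cc': b→11
  n11 'ccb': b→12
  n12 'ccbb': ·  ←P4
  n13 'a': ·  ←P5
  n14 'cb': a→15 b→16
  n15 'cba': ·  ←P6
  n16 'cbb': ·  ←P7

Failure links (BFS by depth):
  n1('b'): parent n0 fail=0; on 'b' 0 → fail=0;  out ∅∪∅=∅
  n4('c'): parent n0 fail=0; on 'c' 0 → fail=0;  out ∅∪∅=∅
  n13('a'): parent n0 fail=0; on 'a' 0 → fail=0;  out {5}∪∅={5}
  n2('ba'): parent n1 fail=0; on 'a' 0 → fail=13;  out ∅∪{5}={5}
  n5('ca'): parent n4 fail=0; on 'a' 0 → fail=13;  out {1}∪{5}={1,5}
  n10('cc'): parent n4 fail=0; on 'c' 0 → fail=4;  out ∅∪∅=∅
  n14('cb'): parent n4 fail=0; on 'b' 0 → fail=1;  out ∅∪∅=∅
  n3('bac'): parent n2 fail=13; on 'c' 13→0 → fail=4;  out {0}∪∅={0}
  n6('baa'): parent n2 fail=13; on 'a' 13→0 → fail=13;  out {2}∪{5}={2,5}
  n7('cab'): parent n5 fail=13; on 'b' 13→0 → fail=1;  out ∅∪∅=∅
  n11('ccb'): parent n10 fail=4; on 'b' 4 → fail=14;  out ∅∪∅=∅
  n15('cba'): parent n14 fail=1; on 'a' 1 → fail=2;  out {6}∪{5}={5,6}
  n16('cbb'): parent n14 fail=1; on 'b' 1→0 → fail=1;  out {7}∪∅={7}
  n8('cabb'): parent n7 fail=1; on 'b' 1→0 → fail=1;  out ∅∪∅=∅
  n12('ccbb'): parent n11 fail=14; on 'b' 14 → fail=16;  out {4}∪{7}={4,7}
  n9('cabbb'): parent n8 fail=1; on 'b' 1→0 → fail=1;  out {3}∪∅={3}

Scan:
pos 0 'a': at 13  emit P5@[0:0]
pos 1 'c': at 4 (fail-walked)
pos 2 'c': at 10
pos 3 'a': at 5 (fail-walked)  emit P1@[2:3],P5@[3:3]
pos 4 'b': at 7
pos 5 'b': at 8
pos 6 'b': at 9  emit P3@[2:6]
pos 7 'b': at 1 (fail-walked)
pos 8 'a': at 2  emit P5@[8:8]
pos 9 'c': at 3  emit P0@[7:9]
pos 10 'a': at 5 (fail-walked)  emit P1@[9:10],P5@[10:10]
pos 11 'b': at 7
pos 12 'a': at 2 (fail-walked)  emit P5@[12:12]
pos 13 'a': at 6  emit P2@[11:13],P5@[13:13]
pos 14 'a': at 13 (fail-walked)  emit P5@[14:14]
pos 15 'b': at 1 (fail-walked)
pos 16 'b': at 1 (fail-walked)
pos 17 'a': at 2  emit P5@[17:17]
pos 18 'c': at 3  emit P0@[16:18]
pos 19 'a': at 5 (fail-walked)  emit P1@[18:19],P5@[19:19]
pos 20 'c': at 4 (fail-walked)
pos 21 'a': at 5  emit P1@[20:21],P5@[21:21]
pos 22 'c': at 4 (fail-walked)
pos 23 'b': at 14
pos 24 'c': at 4 (fail-walked)
pos 25 'b': at 14
pos 26 'a': at 15  emit P5@[26:26],P6@[24:26]
pos 27 'a': at 6 (fail-walked)  emit P2@[25:27],P5@[27:27]
pos 28 'c': at 4 (fail-walked)
pos 29 'b': at 14
pos 30 'b': at 16  emit P7@[28:30]
pos 31 'c': at 4 (fail-walked)
pos 32 'c': at 10
pos 33 'c': at 10 (fail-walked)
pos 34 'b': at 11
pos 35 'b': at 12  emit P4@[32:35],P7@[33:35]
pos 36 'c': at 4 (fail-walked)
pos 37 'a': at 5  emit P1@[36:37],P5@[37:37]
pos 38 'c': at 4 (fail-walked)
pos 39 'c': at 10
pos 40 'b': at 11
pos 41 'b': at 12  emit P4@[38:41],P7@[39:41]
pos 42 'a': at 2 (fail-walked)  emit P5@[42:42]
pos 43 'c': at 3  emit P0@[41:43]
pos 44 'a': at 5 (fail-walked)  emit P1@[43:44],P5@[44:44]
pos 45 'c': at 4 (fail-walked)
pos 46 'b': at 14
pos 47 'c': at 4 (fail-walked)
pos 48 'b': at 14
pos 49 'a': at 15  emit P5@[49:49],P6@[47:49]
pos 50 'b': at 1 (fail-walked)

Result: [[0,5],[3,1],[3,5],[6,3],[8,5],[9,0],[10,1],[10,5],[12,5],[13,2],[13,5],[14,5],[17,5],[18,0],[19,1],[19,5],[21,1],[21,5],[26,5],[26,6],[27,2],[27,5],[30,7],[35,4],[35,7],[37,1],[37,5],[41,4],[41,7],[42,5],[43,0],[44,1],[44,5],[49,5],[49,6]]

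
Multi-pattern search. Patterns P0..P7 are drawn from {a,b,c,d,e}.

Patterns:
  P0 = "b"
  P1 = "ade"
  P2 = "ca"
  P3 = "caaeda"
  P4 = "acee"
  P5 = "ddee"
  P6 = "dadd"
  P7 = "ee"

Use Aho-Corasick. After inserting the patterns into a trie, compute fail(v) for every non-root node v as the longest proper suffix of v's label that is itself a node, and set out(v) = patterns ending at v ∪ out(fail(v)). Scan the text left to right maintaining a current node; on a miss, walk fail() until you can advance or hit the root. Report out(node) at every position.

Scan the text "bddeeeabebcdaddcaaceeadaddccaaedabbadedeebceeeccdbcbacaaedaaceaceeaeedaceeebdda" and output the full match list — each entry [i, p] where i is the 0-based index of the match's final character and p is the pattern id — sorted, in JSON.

Build:
Trie (insert patterns):
  0='ε' goto a→2 b→1 c→5 d→14 e→21
  1='b' goto ·  [P0 ends]
  2='a' goto c→11 d→3
  3='ad' goto e→4
  4='ade' goto ·  [P1 ends]
  5='c' goto a→6
  6='ca' goto a→7  [P2 ends]
  7='caa' goto e→8
  8='caae' goto d→9
  9='caaed' goto a→10
  10='caaeda' goto ·  [P3 ends]
  11='ac' goto e→12
  12='ace' goto e→13
  13='acee' goto ·  [P4 ends]
  14='d' goto a→18 d→15
  15='dd' goto e→16
  16='dde' goto e→17
  17='ddee' goto ·  [P5 ends]
  18='da' goto d→19
  19='dad' goto d→20
  20='dadd' goto ·  [P6 ends]
  21='e' goto e→22
  22='ee' goto ·  [P7 ends]

BFS fail/out derivation:
  fail(1) 'b': from fail(0)=0 chase 'b': 0 ⇒ 0;  out={0}∪out(0)={0}
  fail(2) 'a': from fail(0)=0 chase 'a': 0 ⇒ 0;  out=∅∪out(0)=∅
  fail(5) 'c': from fail(0)=0 chase 'c': 0 ⇒ 0;  out=∅∪out(0)=∅
  fail(14) 'd': from fail(0)=0 chase 'd': 0 ⇒ 0;  out=∅∪out(0)=∅
  fail(21) 'e': from fail(0)=0 chase 'e': 0 ⇒ 0;  out=∅∪out(0)=∅
  fail(3) 'ad': from fail(2)=0 chase 'd': 0 ⇒ 14;  out=∅∪out(14)=∅
  fail(6) 'ca': from fail(5)=0 chase 'a': 0 ⇒ 2;  out={2}∪out(2)={2}
  fail(11) 'ac': from fail(2)=0 chase 'c': 0 ⇒ 5;  out=∅∪out(5)=∅
  fail(15) 'dd': from fail(14)=0 chase 'd': 0 ⇒ 14;  out=∅∪out(14)=∅
  fail(18) 'da': from fail(14)=0 chase 'a': 0 ⇒ 2;  out=∅∪out(2)=∅
  fail(22) 'ee': from fail(21)=0 chase 'e': 0 ⇒ 21;  out={7}∪out(21)={7}
  fail(4) 'ade': from fail(3)=14 chase 'e': 14→0 ⇒ 21;  out={1}∪out(21)={1}
  fail(7) 'caa': from fail(6)=2 chase 'a': 2→0 ⇒ 2;  out=∅∪out(2)=∅
  fail(12) 'ace': from fail(11)=5 chase 'e': 5→0 ⇒ 21;  out=∅∪out(21)=∅
  fail(16) 'dde': from fail(15)=14 chase 'e': 14→0 ⇒ 21;  out=∅∪out(21)=∅
  fail(19) 'dad': from fail(18)=2 chase 'd': 2 ⇒ 3;  out=∅∪out(3)=∅
  fail(8) 'caae': from fail(7)=2 chase 'e': 2→0 ⇒ 21;  out=∅∪out(21)=∅
  fail(13) 'acee': from fail(12)=21 chase 'e': 21 ⇒ 22;  out={4}∪out(22)={4,7}
  fail(17) 'ddee': from fail(16)=21 chase 'e': 21 ⇒ 22;  out={5}∪out(22)={5,7}
  fail(20) 'dadd': from fail(19)=3 chase 'd': 3→14 ⇒ 15;  out={6}∪out(15)={6}
  fail(9) 'caaed': from fail(8)=21 chase 'd': 21→0 ⇒ 14;  out=∅∪out(14)=∅
  fail(10) 'caaeda': from fail(9)=14 chase 'a': 14 ⇒ 18;  out={3}∪out(18)={3}

Run:
[0] read 'b'  n0⇒n1  emit P0@[0:0]
[1] read 'd'  n1⇒n14 (fail-walked)
[2] read 'd'  n14⇒n15
[3] read 'e'  n15⇒n16
[4] read 'e'  n16⇒n17  emit P5@[1:4],P7@[3:4]
[5] read 'e'  n17⇒n22 (fail-walked)  emit P7@[4:5]
[6] read 'a'  n22⇒n2 (fail-walked)
[7] read 'b'  n2⇒n1 (fail-walked)  emit P0@[7:7]
[8] read 'e'  n1⇒n21 (fail-walked)
[9] read 'b'  n21⇒n1 (fail-walked)  emit P0@[9:9]
[10] read 'c'  n1⇒n5 (fail-walked)
[11] read 'd'  n5⇒n14 (fail-walked)
[12] read 'a'  n14⇒n18
[13] read 'd'  n18⇒n19
[14] read 'd'  n19⇒n20  emit P6@[11:14]
[15] read 'c'  n20⇒n5 (fail-walked)
[16] read 'a'  n5⇒n6  emit P2@[15:16]
[17] read 'a'  n6⇒n7
[18] read 'c'  n7⇒n11 (fail-walked)
[19] read 'e'  n11⇒n12
[20] read 'e'  n12⇒n13  emit P4@[17:20],P7@[19:20]
[21] read 'a'  n13⇒n2 (fail-walked)
[22] read 'd'  n2⇒n3
[23] read 'a'  n3⇒n18 (fail-walked)
[24] read 'd'  n18⇒n19
[25] read 'd'  n19⇒n20  emit P6@[22:25]
[26] read 'c'  n20⇒n5 (fail-walked)
[27] read 'c'  n5⇒n5 (fail-walked)
[28] read 'a'  n5⇒n6  emit P2@[27:28]
[29] read 'a'  n6⇒n7
[30] read 'e'  n7⇒n8
[31] read 'd'  n8⇒n9
[32] read 'a'  n9⇒n10  emit P3@[27:32]
[33] read 'b'  n10⇒n1 (fail-walked)  emit P0@[33:33]
[34] read 'b'  n1⇒n1 (fail-walked)  emit P0@[34:34]
[35] read 'a'  n1⇒n2 (fail-walked)
[36] read 'd'  n2⇒n3
[37] read 'e'  n3⇒n4  emit P1@[35:37]
[38] read 'd'  n4⇒n14 (fail-walked)
[39] read 'e'  n14⇒n21 (fail-walked)
[40] read 'e'  n21⇒n22  emit P7@[39:40]
[41] read 'b'  n22⇒n1 (fail-walked)  emit P0@[41:41]
[42] read 'c'  n1⇒n5 (fail-walked)
[43] read 'e'  n5⇒n21 (fail-walked)
[44] read 'e'  n21⇒n22  emit P7@[43:44]
[45] read 'e'  n22⇒n22 (fail-walked)  emit P7@[44:45]
[46] read 'c'  n22⇒n5 (fail-walked)
[47] read 'c'  n5⇒n5 (fail-walked)
[48] read 'd'  n5⇒n14 (fail-walked)
[49] read 'b'  n14⇒n1 (fail-walked)  emit P0@[49:49]
[50] read 'c'  n1⇒n5 (fail-walked)
[51] read 'b'  n5⇒n1 (fail-walked)  emit P0@[51:51]
[52] read 'a'  n1⇒n2 (fail-walked)
[53] read 'c'  n2⇒n11
[54] read 'a'  n11⇒n6 (fail-walked)  emit P2@[53:54]
[55] read 'a'  n6⇒n7
[56] read 'e'  n7⇒n8
[57] read 'd'  n8⇒n9
[58] read 'a'  n9⇒n10  emit P3@[53:58]
[59] read 'a'  n10⇒n2 (fail-walked)
[60] read 'c'  n2⇒n11
[61] read 'e'  n11⇒n12
[62] read 'a'  n12⇒n2 (fail-walked)
[63] read 'c'  n2⇒n11
[64] read 'e'  n11⇒n12
[65] read 'e'  n12⇒n13  emit P4@[62:65],P7@[64:65]
[66] read 'a'  n13⇒n2 (fail-walked)
[67] read 'e'  n2⇒n21 (fail-walked)
[68] read 'e'  n21⇒n22  emit P7@[67:68]
[69] read 'd'  n22⇒n14 (fail-walked)
[70] read 'a'  n14⇒n18
[71] read 'c'  n18⇒n11 (fail-walked)
[72] read 'e'  n11⇒n12
[73] read 'e'  n12⇒n13  emit P4@[70:73],P7@[72:73]
[74] read 'e'  n13⇒n22 (fail-walked)  emit P7@[73:74]
[75] read 'b'  n22⇒n1 (fail-walked)  emit P0@[75:75]
[76] read 'd'  n1⇒n14 (fail-walked)
[77] read 'd'  n14⇒n15
[78] read 'a'  n15⇒n18 (fail-walked)

Result: [[0,0],[4,5],[4,7],[5,7],[7,0],[9,0],[14,6],[16,2],[20,4],[20,7],[25,6],[28,2],[32,3],[33,0],[34,0],[37,1],[40,7],[41,0],[44,7],[45,7],[49,0],[51,0],[54,2],[58,3],[65,4],[65,7],[68,7],[73,4],[73,7],[74,7],[75,0]]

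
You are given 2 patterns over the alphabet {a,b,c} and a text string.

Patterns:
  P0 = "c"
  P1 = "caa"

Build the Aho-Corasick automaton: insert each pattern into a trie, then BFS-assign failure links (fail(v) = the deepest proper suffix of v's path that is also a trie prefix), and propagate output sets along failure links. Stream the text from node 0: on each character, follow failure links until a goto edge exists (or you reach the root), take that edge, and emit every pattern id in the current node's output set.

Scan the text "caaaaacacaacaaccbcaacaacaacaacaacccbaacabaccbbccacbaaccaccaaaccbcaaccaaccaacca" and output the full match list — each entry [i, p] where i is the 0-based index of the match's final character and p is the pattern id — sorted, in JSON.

Build automaton:
Trie nodes:
  0='ε' goto c→1
  1='c' goto a→2  [P0 ends]
  2='ca' goto a→3
  3='caa' goto ·  [P1 ends]

BFS fail/out derivation:
  fail(1) 'c': from fail(0)=0 chase 'c': 0 ⇒ 0;  out={0}∪out(0)={0}
  fail(2) 'ca': from fail(1)=0 chase 'a': 0 ⇒ 0;  out=∅∪out(0)=∅
  fail(3) 'caa': from fail(2)=0 chase 'a': 0 ⇒ 0;  out={1}∪out(0)={1}

Run:
pos 0 'c': at 1  ** P0@[0:0]
pos 1 'a': at 2
pos 2 'a': at 3  ** P1@[0:2]
pos 3 'a': at 0 ·f
pos 4 'a': at 0
pos 5 'a': at 0
pos 6 'c': at 1  ** P0@[6:6]
pos 7 'a': at 2
pos 8 'c': at 1 ·f  ** P0@[8:8]
pos 9 'a': at 2
pos 10 'a': at 3  ** P1@[8:10]
pos 11 'c': at 1 ·f  ** P0@[11:11]
pos 12 'a': at 2
pos 13 'a': at 3  ** P1@[11:13]
pos 14 'c': at 1 ·f  ** P0@[14:14]
pos 15 'c': at 1 ·f  ** P0@[15:15]
pos 16 'b': at 0 ·f
pos 17 'c': at 1  ** P0@[17:17]
pos 18 'a': at 2
pos 19 'a': at 3  ** P1@[17:19]
pos 20 'c': at 1 ·f  ** P0@[20:20]
pos 21 'a': at 2
pos 22 'a': at 3  ** P1@[20:22]
pos 23 'c': at 1 ·f  ** P0@[23:23]
pos 24 'a': at 2
pos 25 'a': at 3  ** P1@[23:25]
pos 26 'c': at 1 ·f  ** P0@[26:26]
pos 27 'a': at 2
pos 28 'a': at 3  ** P1@[26:28]
pos 29 'c': at 1 ·f  ** P0@[29:29]
pos 30 'a': at 2
pos 31 'a': at 3  ** P1@[29:31]
pos 32 'c': at 1 ·f  ** P0@[32:32]
pos 33 'c': at 1 ·f  ** P0@[33:33]
pos 34 'c': at 1 ·f  ** P0@[34:34]
pos 35 'b': at 0 ·f
pos 36 'a': at 0
pos 37 'a': at 0
pos 38 'c': at 1  ** P0@[38:38]
pos 39 'a': at 2
pos 40 'b': at 0 ·f
pos 41 'a': at 0
pos 42 'c': at 1  ** P0@[42:42]
pos 43 'c': at 1 ·f  ** P0@[43:43]
pos 44 'b': at 0 ·f
pos 45 'b': at 0
pos 46 'c': at 1  ** P0@[46:46]
pos 47 'c': at 1 ·f  ** P0@[47:47]
pos 48 'a': at 2
pos 49 'c': at 1 ·f  ** P0@[49:49]
pos 50 'b': at 0 ·f
pos 51 'a': at 0
pos 52 'a': at 0
pos 53 'c': at 1  ** P0@[53:53]
pos 54 'c': at 1 ·f  ** P0@[54:54]
pos 55 'a': at 2
pos 56 'c': at 1 ·f  ** P0@[56:56]
pos 57 'c': at 1 ·f  ** P0@[57:57]
pos 58 'a': at 2
pos 59 'a': at 3  ** P1@[57:59]
pos 60 'a': at 0 ·f
pos 61 'c': at 1  ** P0@[61:61]
pos 62 'c': at 1 ·f  ** P0@[62:62]
pos 63 'b': at 0 ·f
pos 64 'c': at 1  ** P0@[64:64]
pos 65 'a': at 2
pos 66 'a': at 3  ** P1@[64:66]
pos 67 'c': at 1 ·f  ** P0@[67:67]
pos 68 'c': at 1 ·f  ** P0@[68:68]
pos 69 'a': at 2
pos 70 'a': at 3  ** P1@[68:70]
pos 71 'c': at 1 ·f  ** P0@[71:71]
pos 72 'c': at 1 ·f  ** P0@[72:72]
pos 73 'a': at 2
pos 74 'a': at 3  ** P1@[72:74]
pos 75 'c': at 1 ·f  ** P0@[75:75]
pos 76 'c': at 1 ·f  ** P0@[76:76]
pos 77 'a': at 2

Result: [[0,0],[2,1],[6,0],[8,0],[10,1],[11,0],[13,1],[14,0],[15,0],[17,0],[19,1],[20,0],[22,1],[23,0],[25,1],[26,0],[28,1],[29,0],[31,1],[32,0],[33,0],[34,0],[38,0],[42,0],[43,0],[46,0],[47,0],[49,0],[53,0],[54,0],[56,0],[57,0],[59,1],[61,0],[62,0],[64,0],[66,1],[67,0],[68,0],[70,1],[71,0],[72,0],[74,1],[75,0],[76,0]]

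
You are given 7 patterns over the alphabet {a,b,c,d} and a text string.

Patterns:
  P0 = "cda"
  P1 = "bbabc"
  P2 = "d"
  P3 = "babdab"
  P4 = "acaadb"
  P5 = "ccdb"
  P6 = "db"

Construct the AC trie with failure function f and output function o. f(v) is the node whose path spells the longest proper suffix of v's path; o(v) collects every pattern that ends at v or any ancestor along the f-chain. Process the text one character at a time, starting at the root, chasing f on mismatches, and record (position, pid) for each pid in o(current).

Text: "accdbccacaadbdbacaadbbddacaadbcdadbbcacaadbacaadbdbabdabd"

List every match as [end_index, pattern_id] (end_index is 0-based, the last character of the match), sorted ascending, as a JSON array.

Build:
Trie (insert patterns):
  0='ε' goto a→15 b→4 c→1 d→9
  1='c' goto c→21 d→2
  2='cd' goto a→3
  3='cda' goto ·  ←P0
  4='b' goto a→10 b→5
  5='bb' goto a→6
  6='bba' goto b→7
  7='bbab' goto c→8
  8='bbabc' goto ·  ←P1
  9='d' goto b→24  ←P2
  10='ba' goto b→11
  11='bab' goto d→12
  12='babd' goto a→13
  13='babda' goto b→14
  14='babdab' goto ·  ←P3
  15='a' goto c→16
  16='ac' goto a→17
  17='aca' goto a→18
  18='acaa' goto d→19
  19='acaad' goto b→20
  20='acaadb' goto ·  ←P4
  21='cc' goto d→22
  22='ccd' goto b→23
  23='ccdb' goto ·  ←P5
  24='db' goto ·  ←P6

Failure links (BFS by depth):
  fail(1) 'c': from fail(0)=0 chase 'c': 0 ⇒ 0;  out=∅∪out(0)=∅
  fail(4) 'b': from fail(0)=0 chase 'b': 0 ⇒ 0;  out=∅∪out(0)=∅
  fail(9) 'd': from fail(0)=0 chase 'd': 0 ⇒ 0;  out={2}∪out(0)={2}
  fail(15) 'a': from fail(0)=0 chase 'a': 0 ⇒ 0;  out=∅∪out(0)=∅
  fail(2) 'cd': from fail(1)=0 chase 'd': 0 ⇒ 9;  out=∅∪out(9)={2}
  fail(5) 'bb': from fail(4)=0 chase 'b': 0 ⇒ 4;  out=∅∪out(4)=∅
  fail(10) 'ba': from fail(4)=0 chase 'a': 0 ⇒ 15;  out=∅∪out(15)=∅
  fail(16) 'ac': from fail(15)=0 chase 'c': 0 ⇒ 1;  out=∅∪out(1)=∅
  fail(21) 'cc': from fail(1)=0 chase 'c': 0 ⇒ 1;  out=∅∪out(1)=∅
  fail(24) 'db': from fail(9)=0 chase 'b': 0 ⇒ 4;  out={6}∪out(4)={6}
  fail(3) 'cda': from fail(2)=9 chase 'a': 9→0 ⇒ 15;  out={0}∪out(15)={0}
  fail(6) 'bba': from fail(5)=4 chase 'a': 4 ⇒ 10;  out=∅∪out(10)=∅
  fail(11) 'bab': from fail(10)=15 chase 'b': 15→0 ⇒ 4;  out=∅∪out(4)=∅
  fail(17) 'aca': from fail(16)=1 chase 'a': 1→0 ⇒ 15;  out=∅∪out(15)=∅
  fail(22) 'ccd': from fail(21)=1 chase 'd': 1 ⇒ 2;  out=∅∪out(2)={2}
  fail(7) 'bbab': from fail(6)=10 chase 'b': 10 ⇒ 11;  out=∅∪out(11)=∅
  fail(12) 'babd': from fail(11)=4 chase 'd': 4→0 ⇒ 9;  out=∅∪out(9)={2}
  fail(18) 'acaa': from fail(17)=15 chase 'a': 15→0 ⇒ 15;  out=∅∪out(15)=∅
  fail(23) 'ccdb': from fail(22)=2 chase 'b': 2→9 ⇒ 24;  out={5}∪out(24)={5,6}
  fail(8) 'bbabc': from fail(7)=11 chase 'c': 11→4→0 ⇒ 1;  out={1}∪out(1)={1}
  fail(13) 'babda': from fail(12)=9 chase 'a': 9→0 ⇒ 15;  out=∅∪out(15)=∅
  fail(19) 'acaad': from fail(18)=15 chase 'd': 15→0 ⇒ 9;  out=∅∪out(9)={2}
  fail(14) 'babdab': from fail(13)=15 chase 'b': 15→0 ⇒ 4;  out={3}∪out(4)={3}
  fail(20) 'acaadb': from fail(19)=9 chase 'b': 9 ⇒ 24;  out={4}∪out(24)={4,6}

Run:
i=0 'a': node 0→15
i=1 'c': node 15→16
i=2 'c': node 16→21 (via fail)
i=3 'd': node 21→22  → match P2@[3:3]
i=4 'b': node 22→23  → match P5@[1:4],P6@[3:4]
i=5 'c': node 23→1 (via fail)
i=6 'c': node 1→21
i=7 'a': node 21→15 (via fail)
i=8 'c': node 15→16
i=9 'a': node 16→17
i=10 'a': node 17→18
i=11 'd': node 18→19  → match P2@[11:11]
i=12 'b': node 19→20  → match P4@[7:12],P6@[11:12]
i=13 'd': node 20→9 (via fail)  → match P2@[13:13]
i=14 'b': node 9→24  → match P6@[13:14]
i=15 'a': node 24→10 (via fail)
i=16 'c': node 10→16 (via fail)
i=17 'a': node 16→17
i=18 'a': node 17→18
i=19 'd': node 18→19  → match P2@[19:19]
i=20 'b': node 19→20  → match P4@[15:20],P6@[19:20]
i=21 'b': node 20→5 (via fail)
i=22 'd': node 5→9 (via fail)  → match P2@[22:22]
i=23 'd': node 9→9 (via fail)  → match P2@[23:23]
i=24 'a': node 9→15 (via fail)
i=25 'c': node 15→16
i=26 'a': node 16→17
i=27 'a': node 17→18
i=28 'd': node 18→19  → match P2@[28:28]
i=29 'b': node 19→20  → match P4@[24:29],P6@[28:29]
i=30 'c': node 20→1 (via fail)
i=31 'd': node 1→2  → match P2@[31:31]
i=32 'a': node 2→3  → match P0@[30:32]
i=33 'd': node 3→9 (via fail)  → match P2@[33:33]
i=34 'b': node 9→24  → match P6@[33:34]
i=35 'b': node 24→5 (via fail)
i=36 'c': node 5→1 (via fail)
i=37 'a': node 1→15 (via fail)
i=38 'c': node 15→16
i=39 'a': node 16→17
i=40 'a': node 17→18
i=41 'd': node 18→19  → match P2@[41:41]
i=42 'b': node 19→20  → match P4@[37:42],P6@[41:42]
i=43 'a': node 20→10 (via fail)
i=44 'c': node 10→16 (via fail)
i=45 'a': node 16→17
i=46 'a': node 17→18
i=47 'd': node 18→19  → match P2@[47:47]
i=48 'b': node 19→20  → match P4@[43:48],P6@[47:48]
i=49 'd': node 20→9 (via fail)  → match P2@[49:49]
i=50 'b': node 9→24  → match P6@[49:50]
i=51 'a': node 24→10 (via fail)
i=52 'b': node 10→11
i=53 'd': node 11→12  → match P2@[53:53]
i=54 'a': node 12→13
i=55 'b': node 13→14  → match P3@[50:55]
i=56 'd': node 14→9 (via fail)  → match P2@[56:56]

All matches (sorted): [[3,2],[4,5],[4,6],[11,2],[12,4],[12,6],[13,2],[14,6],[19,2],[20,4],[20,6],[22,2],[23,2],[28,2],[29,4],[29,6],[31,2],[32,0],[33,2],[34,6],[41,2],[42,4],[42,6],[47,2],[48,4],[48,6],[49,2],[50,6],[53,2],[55,3],[56,2]]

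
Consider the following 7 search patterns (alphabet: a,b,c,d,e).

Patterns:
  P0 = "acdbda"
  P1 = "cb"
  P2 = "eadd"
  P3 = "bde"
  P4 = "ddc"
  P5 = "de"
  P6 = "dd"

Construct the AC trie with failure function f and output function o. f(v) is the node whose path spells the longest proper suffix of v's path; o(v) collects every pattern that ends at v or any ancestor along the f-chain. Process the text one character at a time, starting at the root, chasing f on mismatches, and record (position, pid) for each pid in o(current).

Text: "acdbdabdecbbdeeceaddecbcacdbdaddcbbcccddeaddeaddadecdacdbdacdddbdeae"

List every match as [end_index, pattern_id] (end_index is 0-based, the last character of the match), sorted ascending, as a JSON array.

Construct AC machine:
Trie nodes:
  0='ε' goto a→1 b→13 c→7 d→16 e→9
  1='a' goto c→2
  2='ac' goto d→3
  3='acd' goto b→4
  4='acdb' goto d→5
  5='acdbd' goto a→6
  6='acdbda' goto ·  ←P0
  7='c' goto b→8
  8='cb' goto ·  ←P1
  9='e' goto a→10
  10='ea' goto d→11
  11='ead' goto d→12
  12='eadd' goto ·  ←P2
  13='b' goto d→14
  14='bd' goto e→15
  15='bde' goto ·  ←P3
  16='d' goto d→17 e→19
  17='dd' goto c→18  ←P6
  18='ddc' goto ·  ←P4
  19='de' goto ·  ←P5

BFS fail/out derivation:
  fail(1) 'a': from fail(0)=0 chase 'a': 0 ⇒ 0;  out=∅∪out(0)=∅
  fail(7) 'c': from fail(0)=0 chase 'c': 0 ⇒ 0;  out=∅∪out(0)=∅
  fail(9) 'e': from fail(0)=0 chase 'e': 0 ⇒ 0;  out=∅∪out(0)=∅
  fail(13) 'b': from fail(0)=0 chase 'b': 0 ⇒ 0;  out=∅∪out(0)=∅
  fail(16) 'd': from fail(0)=0 chase 'd': 0 ⇒ 0;  out=∅∪out(0)=∅
  fail(2) 'ac': from fail(1)=0 chase 'c': 0 ⇒ 7;  out=∅∪out(7)=∅
  fail(8) 'cb': from fail(7)=0 chase 'b': 0 ⇒ 13;  out={1}∪out(13)={1}
  fail(10) 'ea': from fail(9)=0 chase 'a': 0 ⇒ 1;  out=∅∪out(1)=∅
  fail(14) 'bd': from fail(13)=0 chase 'd': 0 ⇒ 16;  out=∅∪out(16)=∅
  fail(17) 'dd': from fail(16)=0 chase 'd': 0 ⇒ 16;  out={6}∪out(16)={6}
  fail(19) 'de': from fail(16)=0 chase 'e': 0 ⇒ 9;  out={5}∪out(9)={5}
  fail(3) 'acd': from fail(2)=7 chase 'd': 7→0 ⇒ 16;  out=∅∪out(16)=∅
  fail(11) 'ead': from fail(10)=1 chase 'd': 1→0 ⇒ 16;  out=∅∪out(16)=∅
  fail(15) 'bde': from fail(14)=16 chase 'e': 16 ⇒ 19;  out={3}∪out(19)={3,5}
  fail(18) 'ddc': from fail(17)=16 chase 'c': 16→0 ⇒ 7;  out={4}∪out(7)={4}
  fail(4) 'acdb': from fail(3)=16 chase 'b': 16→0 ⇒ 13;  out=∅∪out(13)=∅
  fail(12) 'eadd': from fail(11)=16 chase 'd': 16 ⇒ 17;  out={2}∪out(17)={2,6}
  fail(5) 'acdbd': from fail(4)=13 chase 'd': 13 ⇒ 14;  out=∅∪out(14)=∅
  fail(6) 'acdbda': from fail(5)=14 chase 'a': 14→16→0 ⇒ 1;  out={0}∪out(1)={0}

Scan:
pos 0 'a': at 1
pos 1 'c': at 2
pos 2 'd': at 3
pos 3 'b': at 4
pos 4 'd': at 5
pos 5 'a': at 6  emit P0@[0:5]
pos 6 'b': at 13 ·f
pos 7 'd': at 14
pos 8 'e': at 15  emit P3@[6:8],P5@[7:8]
pos 9 'c': at 7 ·f
pos 10 'b': at 8  emit P1@[9:10]
pos 11 'b': at 13 ·f
pos 12 'd': at 14
pos 13 'e': at 15  emit P3@[11:13],P5@[12:13]
pos 14 'e': at 9 ·f
pos 15 'c': at 7 ·f
pos 16 'e': at 9 ·f
pos 17 'a': at 10
pos 18 'd': at 11
pos 19 'd': at 12  emit P2@[16:19],P6@[18:19]
pos 20 'e': at 19 ·f  emit P5@[19:20]
pos 21 'c': at 7 ·f
pos 22 'b': at 8  emit P1@[21:22]
pos 23 'c': at 7 ·f
pos 24 'a': at 1 ·f
pos 25 'c': at 2
pos 26 'd': at 3
pos 27 'b': at 4
pos 28 'd': at 5
pos 29 'a': at 6  emit P0@[24:29]
pos 30 'd': at 16 ·f
pos 31 'd': at 17  emit P6@[30:31]
pos 32 'c': at 18  emit P4@[30:32]
pos 33 'b': at 8 ·f  emit P1@[32:33]
pos 34 'b': at 13 ·f
pos 35 'c': at 7 ·f
pos 36 'c': at 7 ·f
pos 37 'c': at 7 ·f
pos 38 'd': at 16 ·f
pos 39 'd': at 17  emit P6@[38:39]
pos 40 'e': at 19 ·f  emit P5@[39:40]
pos 41 'a': at 10 ·f
pos 42 'd': at 11
pos 43 'd': at 12  emit P2@[40:43],P6@[42:43]
pos 44 'e': at 19 ·f  emit P5@[43:44]
pos 45 'a': at 10 ·f
pos 46 'd': at 11
pos 47 'd': at 12  emit P2@[44:47],P6@[46:47]
pos 48 'a': at 1 ·f
pos 49 'd': at 16 ·f
pos 50 'e': at 19  emit P5@[49:50]
pos 51 'c': at 7 ·f
pos 52 'd': at 16 ·f
pos 53 'a': at 1 ·f
pos 54 'c': at 2
pos 55 'd': at 3
pos 56 'b': at 4
pos 57 'd': at 5
pos 58 'a': at 6  emit P0@[53:58]
pos 59 'c': at 2 ·f
pos 60 'd': at 3
pos 61 'd': at 17 ·f  emit P6@[60:61]
pos 62 'd': at 17 ·f  emit P6@[61:62]
pos 63 'b': at 13 ·f
pos 64 'd': at 14
pos 65 'e': at 15  emit P3@[63:65],P5@[64:65]
pos 66 'a': at 10 ·f
pos 67 'e': at 9 ·f

Result: [[5,0],[8,3],[8,5],[10,1],[13,3],[13,5],[19,2],[19,6],[20,5],[22,1],[29,0],[31,6],[32,4],[33,1],[39,6],[40,5],[43,2],[43,6],[44,5],[47,2],[47,6],[50,5],[58,0],[61,6],[62,6],[65,3],[65,5]]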